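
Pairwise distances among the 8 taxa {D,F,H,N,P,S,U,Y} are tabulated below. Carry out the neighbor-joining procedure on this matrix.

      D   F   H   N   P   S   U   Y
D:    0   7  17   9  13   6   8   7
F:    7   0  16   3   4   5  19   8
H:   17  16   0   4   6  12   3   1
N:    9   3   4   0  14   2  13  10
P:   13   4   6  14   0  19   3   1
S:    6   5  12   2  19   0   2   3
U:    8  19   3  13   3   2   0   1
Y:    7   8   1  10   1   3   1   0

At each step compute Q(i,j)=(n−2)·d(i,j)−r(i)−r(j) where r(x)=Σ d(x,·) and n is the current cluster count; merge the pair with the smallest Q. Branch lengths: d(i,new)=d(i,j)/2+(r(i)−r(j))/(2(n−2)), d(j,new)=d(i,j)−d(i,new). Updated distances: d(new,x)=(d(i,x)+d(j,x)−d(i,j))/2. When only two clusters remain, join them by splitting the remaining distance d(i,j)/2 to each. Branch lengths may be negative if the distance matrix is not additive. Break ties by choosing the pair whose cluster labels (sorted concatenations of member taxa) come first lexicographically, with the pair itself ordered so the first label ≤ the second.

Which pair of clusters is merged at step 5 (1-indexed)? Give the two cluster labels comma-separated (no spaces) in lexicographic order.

DFNSU,P

1. join F+N (d=3, Q=-99) ⇒ FN; edges |F|=25/12, |N|=11/12
  updated: d(D,FN)=13/2, d(FN,H)=17/2, d(FN,P)=15/2, d(FN,S)=2, d(FN,U)=29/2, d(FN,Y)=15/2
2. join FN+S (d=2, Q=-161/2) ⇒ FNS; edges |FN|=5/4, |S|=3/4
  updated: d(D,FNS)=21/4, d(FNS,H)=37/4, d(FNS,P)=49/4, d(FNS,U)=29/4, d(FNS,Y)=17/4
3. join D+FNS (d=21/4, Q=-135/2) ⇒ DFNS; edges |D|=33/8, |FNS|=9/8
  updated: d(DFNS,H)=21/2, d(DFNS,P)=10, d(DFNS,U)=5, d(DFNS,Y)=3
4. join DFNS+U (d=5, Q=-51/2) ⇒ DFNSU; edges |DFNS|=21/4, |U|=-1/4
  updated: d(DFNSU,H)=17/4, d(DFNSU,P)=4, d(DFNSU,Y)=-1/2
5. join DFNSU+P (d=4, Q=-43/4) ⇒ DFNPSU; edges |DFNSU|=19/16, |P|=45/16
  updated: d(DFNPSU,H)=25/8, d(DFNPSU,Y)=-7/4
6. join DFNPSU+H (d=25/8, Q=-19/8) ⇒ DFHNPSU; edges |DFNPSU|=3/16, |H|=47/16
  updated: d(DFHNPSU,Y)=-31/16
7. join DFHNPSU+Y (d=-31/16) ⇒ DFHNPSUY; edges |DFHNPSU|=-31/32, |Y|=-31/32
final tree: (((((D:33/8,((F:25/12,N:11/12):5/4,S:3/4):9/8):21/4,U:-1/4):19/16,P:45/16):3/16,H:47/16):-31/32,Y:-31/32)
total length: 327/16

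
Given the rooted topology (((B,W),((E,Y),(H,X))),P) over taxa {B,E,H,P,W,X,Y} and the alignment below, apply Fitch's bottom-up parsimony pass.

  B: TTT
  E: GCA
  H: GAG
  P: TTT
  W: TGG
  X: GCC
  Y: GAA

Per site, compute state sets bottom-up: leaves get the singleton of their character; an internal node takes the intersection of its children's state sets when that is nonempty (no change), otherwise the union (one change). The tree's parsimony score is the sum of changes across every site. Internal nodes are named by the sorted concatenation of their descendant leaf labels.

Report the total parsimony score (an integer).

site 0, node BW: B={T} ∩ W={T} → {T} (+0)
site 0, node EY: E={G} ∩ Y={G} → {G} (+0)
site 0, node HX: H={G} ∩ X={G} → {G} (+0)
site 0, node EHXY: EY={G} ∩ HX={G} → {G} (+0)
site 0, node BEHWXY: BW={T} ∪ EHXY={G} → {G,T} (+1)
site 0, node BEHPWXY: BEHWXY={G,T} ∩ P={T} → {T} (+0)
site 1, node BW: B={T} ∪ W={G} → {G,T} (+1)
site 1, node EY: E={C} ∪ Y={A} → {A,C} (+1)
site 1, node HX: H={A} ∪ X={C} → {A,C} (+1)
site 1, node EHXY: EY={A,C} ∩ HX={A,C} → {A,C} (+0)
site 1, node BEHWXY: BW={G,T} ∪ EHXY={A,C} → {A,C,G,T} (+1)
site 1, node BEHPWXY: BEHWXY={A,C,G,T} ∩ P={T} → {T} (+0)
site 2, node BW: B={T} ∪ W={G} → {G,T} (+1)
site 2, node EY: E={A} ∩ Y={A} → {A} (+0)
site 2, node HX: H={G} ∪ X={C} → {C,G} (+1)
site 2, node EHXY: EY={A} ∪ HX={C,G} → {A,C,G} (+1)
site 2, node BEHWXY: BW={G,T} ∩ EHXY={A,C,G} → {G} (+0)
site 2, node BEHPWXY: BEHWXY={G} ∪ P={T} → {G,T} (+1)
per-site changes: [1, 4, 4]; total = 9

9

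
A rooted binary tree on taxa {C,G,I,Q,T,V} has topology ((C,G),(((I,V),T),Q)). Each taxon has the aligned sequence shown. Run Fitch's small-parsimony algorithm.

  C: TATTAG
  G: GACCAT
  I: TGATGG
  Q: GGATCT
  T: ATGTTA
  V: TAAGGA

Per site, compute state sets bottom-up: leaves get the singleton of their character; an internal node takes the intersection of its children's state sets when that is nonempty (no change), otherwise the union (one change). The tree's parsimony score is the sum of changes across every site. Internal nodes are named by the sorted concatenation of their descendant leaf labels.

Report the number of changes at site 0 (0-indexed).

[col 0] CG: children C:{T}, G:{G} ∪→ {G,T}; cost 1
[col 0] IV: children I:{T}, V:{T} ∩→ {T}; cost 0
[col 0] ITV: children IV:{T}, T:{A} ∪→ {A,T}; cost 1
[col 0] IQTV: children ITV:{A,T}, Q:{G} ∪→ {A,G,T}; cost 1
[col 0] CGIQTV: children CG:{G,T}, IQTV:{A,G,T} ∩→ {G,T}; cost 0
[col 1] CG: children C:{A}, G:{A} ∩→ {A}; cost 0
[col 1] IV: children I:{G}, V:{A} ∪→ {A,G}; cost 1
[col 1] ITV: children IV:{A,G}, T:{T} ∪→ {A,G,T}; cost 1
[col 1] IQTV: children ITV:{A,G,T}, Q:{G} ∩→ {G}; cost 0
[col 1] CGIQTV: children CG:{A}, IQTV:{G} ∪→ {A,G}; cost 1
[col 2] CG: children C:{T}, G:{C} ∪→ {C,T}; cost 1
[col 2] IV: children I:{A}, V:{A} ∩→ {A}; cost 0
[col 2] ITV: children IV:{A}, T:{G} ∪→ {A,G}; cost 1
[col 2] IQTV: children ITV:{A,G}, Q:{A} ∩→ {A}; cost 0
[col 2] CGIQTV: children CG:{C,T}, IQTV:{A} ∪→ {A,C,T}; cost 1
[col 3] CG: children C:{T}, G:{C} ∪→ {C,T}; cost 1
[col 3] IV: children I:{T}, V:{G} ∪→ {G,T}; cost 1
[col 3] ITV: children IV:{G,T}, T:{T} ∩→ {T}; cost 0
[col 3] IQTV: children ITV:{T}, Q:{T} ∩→ {T}; cost 0
[col 3] CGIQTV: children CG:{C,T}, IQTV:{T} ∩→ {T}; cost 0
[col 4] CG: children C:{A}, G:{A} ∩→ {A}; cost 0
[col 4] IV: children I:{G}, V:{G} ∩→ {G}; cost 0
[col 4] ITV: children IV:{G}, T:{T} ∪→ {G,T}; cost 1
[col 4] IQTV: children ITV:{G,T}, Q:{C} ∪→ {C,G,T}; cost 1
[col 4] CGIQTV: children CG:{A}, IQTV:{C,G,T} ∪→ {A,C,G,T}; cost 1
[col 5] CG: children C:{G}, G:{T} ∪→ {G,T}; cost 1
[col 5] IV: children I:{G}, V:{A} ∪→ {A,G}; cost 1
[col 5] ITV: children IV:{A,G}, T:{A} ∩→ {A}; cost 0
[col 5] IQTV: children ITV:{A}, Q:{T} ∪→ {A,T}; cost 1
[col 5] CGIQTV: children CG:{G,T}, IQTV:{A,T} ∩→ {T}; cost 0
per-site changes: [3, 3, 3, 2, 3, 3]; total = 17

3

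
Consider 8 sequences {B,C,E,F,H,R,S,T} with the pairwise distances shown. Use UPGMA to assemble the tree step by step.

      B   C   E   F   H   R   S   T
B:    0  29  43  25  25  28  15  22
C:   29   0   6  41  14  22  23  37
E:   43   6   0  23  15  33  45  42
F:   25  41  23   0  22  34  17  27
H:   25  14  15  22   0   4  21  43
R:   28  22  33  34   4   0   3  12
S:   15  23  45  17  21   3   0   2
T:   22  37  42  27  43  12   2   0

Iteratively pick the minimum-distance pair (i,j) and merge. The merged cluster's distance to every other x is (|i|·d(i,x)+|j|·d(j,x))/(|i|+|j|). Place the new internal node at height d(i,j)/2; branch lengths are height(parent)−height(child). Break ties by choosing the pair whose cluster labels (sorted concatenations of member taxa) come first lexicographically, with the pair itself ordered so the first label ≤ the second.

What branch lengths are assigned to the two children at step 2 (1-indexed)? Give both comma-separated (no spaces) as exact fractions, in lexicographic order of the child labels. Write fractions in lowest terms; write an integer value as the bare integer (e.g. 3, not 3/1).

2,2

iteration 1: select S,T (d=2); attach at lengths (1, 1); label the merged cluster ST
  updated: d(B,ST)=37/2, d(C,ST)=30, d(E,ST)=87/2, d(F,ST)=22, d(H,ST)=32, d(R,ST)=15/2
iteration 2: select H,R (d=4); attach at lengths (2, 2); label the merged cluster HR
  updated: d(B,HR)=53/2, d(C,HR)=18, d(E,HR)=24, d(F,HR)=28, d(HR,ST)=79/4
iteration 3: select C,E (d=6); attach at lengths (3, 3); label the merged cluster CE
  updated: d(B,CE)=36, d(CE,F)=32, d(CE,HR)=21, d(CE,ST)=147/4
iteration 4: select B,ST (d=37/2); attach at lengths (37/4, 33/4); label the merged cluster BST
  updated: d(BST,CE)=73/2, d(BST,F)=23, d(BST,HR)=22
iteration 5: select CE,HR (d=21); attach at lengths (15/2, 17/2); label the merged cluster CEHR
  updated: d(BST,CEHR)=117/4, d(CEHR,F)=30
iteration 6: select BST,F (d=23); attach at lengths (9/4, 23/2); label the merged cluster BFST
  updated: d(BFST,CEHR)=471/16
iteration 7: select BFST,CEHR (d=471/16); attach at lengths (103/32, 135/32); label the merged cluster BCEFHRST
final tree: (((B:37/4,(S:1,T:1):33/4):9/4,F:23/2):103/32,((C:3,E:3):15/2,(H:2,R:2):17/2):135/32)
total length: 1067/16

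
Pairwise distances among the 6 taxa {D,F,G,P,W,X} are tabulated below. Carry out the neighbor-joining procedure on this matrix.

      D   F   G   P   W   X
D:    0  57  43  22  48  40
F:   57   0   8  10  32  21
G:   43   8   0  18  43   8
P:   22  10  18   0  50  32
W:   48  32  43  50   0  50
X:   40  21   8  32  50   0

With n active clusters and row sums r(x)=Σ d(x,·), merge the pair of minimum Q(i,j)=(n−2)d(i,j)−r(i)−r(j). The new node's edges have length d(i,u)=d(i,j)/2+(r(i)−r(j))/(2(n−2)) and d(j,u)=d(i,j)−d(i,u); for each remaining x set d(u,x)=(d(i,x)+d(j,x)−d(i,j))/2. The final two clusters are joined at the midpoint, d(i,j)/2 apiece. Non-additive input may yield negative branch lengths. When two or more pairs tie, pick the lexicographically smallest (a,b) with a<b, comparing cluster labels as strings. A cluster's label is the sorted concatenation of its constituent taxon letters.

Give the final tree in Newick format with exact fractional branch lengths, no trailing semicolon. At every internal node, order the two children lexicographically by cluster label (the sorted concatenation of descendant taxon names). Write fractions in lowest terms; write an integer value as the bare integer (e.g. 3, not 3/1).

iteration 1: select D,P (d=22, Q=-254); attach at lengths (83/4, 5/4); label the merged cluster DP
  updated: d(DP,F)=45/2, d(DP,G)=39/2, d(DP,W)=38, d(DP,X)=25
iteration 2: select G,X (d=8, Q=-317/2); attach at lengths (-1/4, 33/4); label the merged cluster GX
  updated: d(DP,GX)=73/4, d(F,GX)=21/2, d(GX,W)=85/2
iteration 3: select DP,W (d=38, Q=-461/4); attach at lengths (169/16, 439/16); label the merged cluster DPW
  updated: d(DPW,F)=33/4, d(DPW,GX)=91/8
iteration 4: select DPW,F (d=33/4, Q=-241/8); attach at lengths (73/16, 59/16); label the merged cluster DFPW
  updated: d(DFPW,GX)=109/16
iteration 5: select DFPW,GX (d=109/16); attach at lengths (109/32, 109/32); label the merged cluster DFGPWX
final tree: ((((D:83/4,P:5/4):169/16,W:439/16):73/16,F:59/16):109/32,(G:-1/4,X:33/4):109/32)
total length: 1329/16

((((D:83/4,P:5/4):169/16,W:439/16):73/16,F:59/16):109/32,(G:-1/4,X:33/4):109/32)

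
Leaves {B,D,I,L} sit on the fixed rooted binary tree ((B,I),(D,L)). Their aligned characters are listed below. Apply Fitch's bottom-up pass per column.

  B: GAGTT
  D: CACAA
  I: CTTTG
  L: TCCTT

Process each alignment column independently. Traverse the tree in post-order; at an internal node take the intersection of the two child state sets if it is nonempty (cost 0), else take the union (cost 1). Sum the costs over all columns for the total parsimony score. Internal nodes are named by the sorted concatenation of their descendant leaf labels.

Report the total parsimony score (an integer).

[col 0] BI: children B:{G}, I:{C} ∪→ {C,G}; cost 1
[col 0] DL: children D:{C}, L:{T} ∪→ {C,T}; cost 1
[col 0] BDIL: children BI:{C,G}, DL:{C,T} ∩→ {C}; cost 0
[col 1] BI: children B:{A}, I:{T} ∪→ {A,T}; cost 1
[col 1] DL: children D:{A}, L:{C} ∪→ {A,C}; cost 1
[col 1] BDIL: children BI:{A,T}, DL:{A,C} ∩→ {A}; cost 0
[col 2] BI: children B:{G}, I:{T} ∪→ {G,T}; cost 1
[col 2] DL: children D:{C}, L:{C} ∩→ {C}; cost 0
[col 2] BDIL: children BI:{G,T}, DL:{C} ∪→ {C,G,T}; cost 1
[col 3] BI: children B:{T}, I:{T} ∩→ {T}; cost 0
[col 3] DL: children D:{A}, L:{T} ∪→ {A,T}; cost 1
[col 3] BDIL: children BI:{T}, DL:{A,T} ∩→ {T}; cost 0
[col 4] BI: children B:{T}, I:{G} ∪→ {G,T}; cost 1
[col 4] DL: children D:{A}, L:{T} ∪→ {A,T}; cost 1
[col 4] BDIL: children BI:{G,T}, DL:{A,T} ∩→ {T}; cost 0
per-site changes: [2, 2, 2, 1, 2]; total = 9

9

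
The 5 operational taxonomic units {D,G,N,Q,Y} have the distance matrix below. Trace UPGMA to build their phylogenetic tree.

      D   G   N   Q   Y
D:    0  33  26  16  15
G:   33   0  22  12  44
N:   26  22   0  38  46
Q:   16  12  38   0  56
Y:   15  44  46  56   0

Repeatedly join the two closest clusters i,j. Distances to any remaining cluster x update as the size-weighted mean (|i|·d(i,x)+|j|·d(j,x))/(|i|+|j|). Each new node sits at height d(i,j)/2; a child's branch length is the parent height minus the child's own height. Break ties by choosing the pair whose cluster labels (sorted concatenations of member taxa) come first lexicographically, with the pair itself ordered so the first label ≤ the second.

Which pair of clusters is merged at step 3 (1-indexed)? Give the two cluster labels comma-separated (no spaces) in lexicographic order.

GQ,N

step 1: merge (G,Q) at d=12; branch lengths G→6, Q→6; new cluster GQ
  updated: d(D,GQ)=49/2, d(GQ,N)=30, d(GQ,Y)=50
step 2: merge (D,Y) at d=15; branch lengths D→15/2, Y→15/2; new cluster DY
  updated: d(DY,GQ)=149/4, d(DY,N)=36
step 3: merge (GQ,N) at d=30; branch lengths GQ→9, N→15; new cluster GNQ
  updated: d(DY,GNQ)=221/6
step 4: merge (DY,GNQ) at d=221/6; branch lengths DY→131/12, GNQ→41/12; new cluster DGNQY
final tree: ((D:15/2,Y:15/2):131/12,((G:6,Q:6):9,N:15):41/12)
total length: 196/3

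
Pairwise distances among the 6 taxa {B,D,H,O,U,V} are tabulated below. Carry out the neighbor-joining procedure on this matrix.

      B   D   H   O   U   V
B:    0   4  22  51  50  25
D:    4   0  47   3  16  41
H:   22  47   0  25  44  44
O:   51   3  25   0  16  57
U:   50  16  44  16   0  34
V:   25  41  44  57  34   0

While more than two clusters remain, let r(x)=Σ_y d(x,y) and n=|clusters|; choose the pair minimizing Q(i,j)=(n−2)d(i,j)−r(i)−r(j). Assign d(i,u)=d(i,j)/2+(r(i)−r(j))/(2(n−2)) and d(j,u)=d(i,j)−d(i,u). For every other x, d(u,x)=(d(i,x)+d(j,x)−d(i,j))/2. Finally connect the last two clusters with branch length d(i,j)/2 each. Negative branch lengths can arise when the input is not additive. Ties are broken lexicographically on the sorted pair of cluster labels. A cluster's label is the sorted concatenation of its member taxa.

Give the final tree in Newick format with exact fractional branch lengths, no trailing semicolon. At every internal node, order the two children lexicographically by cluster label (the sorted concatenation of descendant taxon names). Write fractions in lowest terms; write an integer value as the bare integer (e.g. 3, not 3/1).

(((((B:51/8,V:149/8):53/12,H:193/12):249/16,U:175/16):57/16,D:5/16):43/32,O:43/32)

1. join B+V (d=25, Q=-253) ⇒ BV; edges |B|=51/8, |V|=149/8
  updated: d(BV,D)=10, d(BV,H)=41/2, d(BV,O)=83/2, d(BV,U)=59/2
2. join BV+H (d=41/2, Q=-353/2) ⇒ BHV; edges |BV|=53/12, |H|=193/12
  updated: d(BHV,D)=73/4, d(BHV,O)=23, d(BHV,U)=53/2
3. join BHV+U (d=53/2, Q=-293/4) ⇒ BHUV; edges |BHV|=249/16, |U|=175/16
  updated: d(BHUV,D)=31/8, d(BHUV,O)=25/4
4. join BHUV+D (d=31/8, Q=-105/8) ⇒ BDHUV; edges |BHUV|=57/16, |D|=5/16
  updated: d(BDHUV,O)=43/16
5. join BDHUV+O (d=43/16) ⇒ BDHOUV; edges |BDHUV|=43/32, |O|=43/32
final tree: (((((B:51/8,V:149/8):53/12,H:193/12):249/16,U:175/16):57/16,D:5/16):43/32,O:43/32)
total length: 1257/16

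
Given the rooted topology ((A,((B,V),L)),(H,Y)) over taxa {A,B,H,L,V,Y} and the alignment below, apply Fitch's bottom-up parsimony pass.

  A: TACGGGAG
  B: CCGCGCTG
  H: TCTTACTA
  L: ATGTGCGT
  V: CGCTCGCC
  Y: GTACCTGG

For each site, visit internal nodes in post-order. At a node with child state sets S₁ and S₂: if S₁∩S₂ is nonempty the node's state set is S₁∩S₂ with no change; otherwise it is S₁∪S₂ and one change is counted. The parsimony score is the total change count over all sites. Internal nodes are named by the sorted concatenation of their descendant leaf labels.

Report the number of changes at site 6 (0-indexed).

BV@0: {C} ∩ {C} = {C} (intersection, +0)
BLV@0: {C} ∪ {A} = {A,C} (union, +1)
ABLV@0: {T} ∪ {A,C} = {A,C,T} (union, +1)
HY@0: {T} ∪ {G} = {G,T} (union, +1)
ABHLVY@0: {A,C,T} ∩ {G,T} = {T} (intersection, +0)
BV@1: {C} ∪ {G} = {C,G} (union, +1)
BLV@1: {C,G} ∪ {T} = {C,G,T} (union, +1)
ABLV@1: {A} ∪ {C,G,T} = {A,C,G,T} (union, +1)
HY@1: {C} ∪ {T} = {C,T} (union, +1)
ABHLVY@1: {A,C,G,T} ∩ {C,T} = {C,T} (intersection, +0)
BV@2: {G} ∪ {C} = {C,G} (union, +1)
BLV@2: {C,G} ∩ {G} = {G} (intersection, +0)
ABLV@2: {C} ∪ {G} = {C,G} (union, +1)
HY@2: {T} ∪ {A} = {A,T} (union, +1)
ABHLVY@2: {C,G} ∪ {A,T} = {A,C,G,T} (union, +1)
BV@3: {C} ∪ {T} = {C,T} (union, +1)
BLV@3: {C,T} ∩ {T} = {T} (intersection, +0)
ABLV@3: {G} ∪ {T} = {G,T} (union, +1)
HY@3: {T} ∪ {C} = {C,T} (union, +1)
ABHLVY@3: {G,T} ∩ {C,T} = {T} (intersection, +0)
BV@4: {G} ∪ {C} = {C,G} (union, +1)
BLV@4: {C,G} ∩ {G} = {G} (intersection, +0)
ABLV@4: {G} ∩ {G} = {G} (intersection, +0)
HY@4: {A} ∪ {C} = {A,C} (union, +1)
ABHLVY@4: {G} ∪ {A,C} = {A,C,G} (union, +1)
BV@5: {C} ∪ {G} = {C,G} (union, +1)
BLV@5: {C,G} ∩ {C} = {C} (intersection, +0)
ABLV@5: {G} ∪ {C} = {C,G} (union, +1)
HY@5: {C} ∪ {T} = {C,T} (union, +1)
ABHLVY@5: {C,G} ∩ {C,T} = {C} (intersection, +0)
BV@6: {T} ∪ {C} = {C,T} (union, +1)
BLV@6: {C,T} ∪ {G} = {C,G,T} (union, +1)
ABLV@6: {A} ∪ {C,G,T} = {A,C,G,T} (union, +1)
HY@6: {T} ∪ {G} = {G,T} (union, +1)
ABHLVY@6: {A,C,G,T} ∩ {G,T} = {G,T} (intersection, +0)
BV@7: {G} ∪ {C} = {C,G} (union, +1)
BLV@7: {C,G} ∪ {T} = {C,G,T} (union, +1)
ABLV@7: {G} ∩ {C,G,T} = {G} (intersection, +0)
HY@7: {A} ∪ {G} = {A,G} (union, +1)
ABHLVY@7: {G} ∩ {A,G} = {G} (intersection, +0)
per-site changes: [3, 4, 4, 3, 3, 3, 4, 3]; total = 27

4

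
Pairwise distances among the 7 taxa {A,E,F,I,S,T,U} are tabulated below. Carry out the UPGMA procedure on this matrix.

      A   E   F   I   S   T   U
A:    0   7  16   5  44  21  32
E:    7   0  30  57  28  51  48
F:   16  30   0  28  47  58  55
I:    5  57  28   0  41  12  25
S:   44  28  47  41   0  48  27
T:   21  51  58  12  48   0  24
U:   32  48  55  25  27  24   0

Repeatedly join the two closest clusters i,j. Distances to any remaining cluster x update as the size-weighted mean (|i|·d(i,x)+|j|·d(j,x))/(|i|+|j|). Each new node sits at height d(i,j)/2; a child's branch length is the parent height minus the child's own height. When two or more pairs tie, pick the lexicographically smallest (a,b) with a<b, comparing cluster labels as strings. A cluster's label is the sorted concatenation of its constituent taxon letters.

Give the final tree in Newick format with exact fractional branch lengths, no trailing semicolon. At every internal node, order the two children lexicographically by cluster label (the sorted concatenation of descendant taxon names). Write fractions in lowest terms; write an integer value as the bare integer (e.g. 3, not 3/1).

step 1: merge (A,I) at d=5; branch lengths A→5/2, I→5/2; new cluster AI
  updated: d(AI,E)=32, d(AI,F)=22, d(AI,S)=85/2, d(AI,T)=33/2, d(AI,U)=57/2
step 2: merge (AI,T) at d=33/2; branch lengths AI→23/4, T→33/4; new cluster AIT
  updated: d(AIT,E)=115/3, d(AIT,F)=34, d(AIT,S)=133/3, d(AIT,U)=27
step 3: merge (AIT,U) at d=27; branch lengths AIT→21/4, U→27/2; new cluster AITU
  updated: d(AITU,E)=163/4, d(AITU,F)=157/4, d(AITU,S)=40
step 4: merge (E,S) at d=28; branch lengths E→14, S→14; new cluster ES
  updated: d(AITU,ES)=323/8, d(ES,F)=77/2
step 5: merge (ES,F) at d=77/2; branch lengths ES→21/4, F→77/4; new cluster EFS
  updated: d(AITU,EFS)=40
step 6: merge (AITU,EFS) at d=40; branch lengths AITU→13/2, EFS→3/4; new cluster AEFISTU
final tree: ((((A:5/2,I:5/2):23/4,T:33/4):21/4,U:27/2):13/2,((E:14,S:14):21/4,F:77/4):3/4)
total length: 195/2

((((A:5/2,I:5/2):23/4,T:33/4):21/4,U:27/2):13/2,((E:14,S:14):21/4,F:77/4):3/4)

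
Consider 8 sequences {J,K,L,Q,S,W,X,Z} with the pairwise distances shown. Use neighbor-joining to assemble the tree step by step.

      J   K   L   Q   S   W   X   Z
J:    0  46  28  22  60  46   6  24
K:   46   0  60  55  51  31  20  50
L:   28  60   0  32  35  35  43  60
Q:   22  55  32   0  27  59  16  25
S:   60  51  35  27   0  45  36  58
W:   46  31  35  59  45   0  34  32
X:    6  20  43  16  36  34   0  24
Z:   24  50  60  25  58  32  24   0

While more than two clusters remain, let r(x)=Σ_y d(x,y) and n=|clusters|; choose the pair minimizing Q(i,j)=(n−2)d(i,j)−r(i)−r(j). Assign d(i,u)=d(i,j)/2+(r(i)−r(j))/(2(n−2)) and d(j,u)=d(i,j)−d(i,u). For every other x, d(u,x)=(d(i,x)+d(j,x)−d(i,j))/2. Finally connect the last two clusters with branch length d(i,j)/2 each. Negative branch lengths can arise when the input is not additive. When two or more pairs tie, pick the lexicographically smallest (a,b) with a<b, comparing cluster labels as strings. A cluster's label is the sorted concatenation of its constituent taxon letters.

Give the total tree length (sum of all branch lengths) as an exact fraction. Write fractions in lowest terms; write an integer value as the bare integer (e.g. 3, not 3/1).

4005/32

1. join K+W (d=31, Q=-409) ⇒ KW; edges |K|=217/12, |W|=155/12
  updated: d(J,KW)=61/2, d(KW,L)=32, d(KW,Q)=83/2, d(KW,S)=65/2, d(KW,X)=23/2, d(KW,Z)=51/2
2. join L+S (d=35, Q=-607/2) ⇒ LS; edges |L|=313/20, |S|=387/20
  updated: d(J,LS)=53/2, d(KW,LS)=59/4, d(LS,Q)=12, d(LS,X)=22, d(LS,Z)=83/2
3. join LS+Q (d=12, Q=-741/4) ⇒ LQS; edges |LS|=193/32, |Q|=191/32
  updated: d(J,LQS)=73/4, d(KW,LQS)=177/8, d(LQS,X)=13, d(LQS,Z)=109/4
4. join J+X (d=6, Q=-461/4) ⇒ JX; edges |J|=169/24, |X|=-25/24
  updated: d(JX,KW)=18, d(JX,LQS)=101/8, d(JX,Z)=21
5. join JX+LQS (d=101/8, Q=-707/8) ⇒ JLQSX; edges |JX|=119/32, |LQS|=285/32
  updated: d(JLQSX,KW)=55/4, d(JLQSX,Z)=285/16
6. join JLQSX+KW (d=55/4, Q=-913/16) ⇒ JKLQSWX; edges |JLQSX|=97/32, |KW|=343/32
  updated: d(JKLQSWX,Z)=473/32
7. join JKLQSWX+Z (d=473/32) ⇒ JKLQSWXZ; edges |JKLQSWX|=473/64, |Z|=473/64
final tree: ((((J:169/24,X:-25/24):119/32,((L:313/20,S:387/20):193/32,Q:191/32):285/32):97/32,(K:217/12,W:155/12):343/32):473/64,Z:473/64)
total length: 4005/32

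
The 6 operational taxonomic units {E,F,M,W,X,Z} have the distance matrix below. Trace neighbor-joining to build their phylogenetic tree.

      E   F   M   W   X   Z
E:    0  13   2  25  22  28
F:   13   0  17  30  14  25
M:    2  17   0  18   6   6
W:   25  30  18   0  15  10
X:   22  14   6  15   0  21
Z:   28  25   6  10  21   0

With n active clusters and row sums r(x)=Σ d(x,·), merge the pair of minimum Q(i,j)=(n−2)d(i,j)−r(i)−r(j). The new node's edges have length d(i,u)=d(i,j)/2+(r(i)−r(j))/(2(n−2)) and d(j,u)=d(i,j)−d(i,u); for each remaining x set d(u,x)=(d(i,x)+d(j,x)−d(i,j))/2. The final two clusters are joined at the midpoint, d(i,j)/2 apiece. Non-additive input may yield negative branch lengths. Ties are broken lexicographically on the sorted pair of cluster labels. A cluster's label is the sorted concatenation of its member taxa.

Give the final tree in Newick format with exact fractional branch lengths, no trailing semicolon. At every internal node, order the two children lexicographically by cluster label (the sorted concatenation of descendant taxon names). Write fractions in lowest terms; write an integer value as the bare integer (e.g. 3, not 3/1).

iteration 1: select W,Z (d=10, Q=-148); attach at lengths (6, 4); label the merged cluster WZ
  updated: d(E,WZ)=43/2, d(F,WZ)=45/2, d(M,WZ)=7, d(WZ,X)=13
iteration 2: select E,F (d=13, Q=-86); attach at lengths (31/6, 47/6); label the merged cluster EF
  updated: d(EF,M)=3, d(EF,WZ)=31/2, d(EF,X)=23/2
iteration 3: select EF,M (d=3, Q=-40); attach at lengths (5, -2); label the merged cluster EFM
  updated: d(EFM,WZ)=39/4, d(EFM,X)=29/4
iteration 4: select EFM,WZ (d=39/4, Q=-30); attach at lengths (2, 31/4); label the merged cluster EFMWZ
  updated: d(EFMWZ,X)=21/4
iteration 5: select EFMWZ,X (d=21/4); attach at lengths (21/8, 21/8); label the merged cluster EFMWXZ
final tree: ((((E:31/6,F:47/6):5,M:-2):2,(W:6,Z:4):31/4):21/8,X:21/8)
total length: 41

((((E:31/6,F:47/6):5,M:-2):2,(W:6,Z:4):31/4):21/8,X:21/8)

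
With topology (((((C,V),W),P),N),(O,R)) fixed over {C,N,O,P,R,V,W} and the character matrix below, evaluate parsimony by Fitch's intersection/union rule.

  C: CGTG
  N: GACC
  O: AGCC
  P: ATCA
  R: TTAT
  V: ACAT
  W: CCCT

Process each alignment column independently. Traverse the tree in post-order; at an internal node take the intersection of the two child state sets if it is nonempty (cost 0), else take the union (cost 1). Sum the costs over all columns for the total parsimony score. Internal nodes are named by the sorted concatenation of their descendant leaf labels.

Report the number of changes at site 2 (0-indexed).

3

site 0, node CV: C={C} ∪ V={A} → {A,C} (+1)
site 0, node CVW: CV={A,C} ∩ W={C} → {C} (+0)
site 0, node CPVW: CVW={C} ∪ P={A} → {A,C} (+1)
site 0, node CNPVW: CPVW={A,C} ∪ N={G} → {A,C,G} (+1)
site 0, node OR: O={A} ∪ R={T} → {A,T} (+1)
site 0, node CNOPRVW: CNPVW={A,C,G} ∩ OR={A,T} → {A} (+0)
site 1, node CV: C={G} ∪ V={C} → {C,G} (+1)
site 1, node CVW: CV={C,G} ∩ W={C} → {C} (+0)
site 1, node CPVW: CVW={C} ∪ P={T} → {C,T} (+1)
site 1, node CNPVW: CPVW={C,T} ∪ N={A} → {A,C,T} (+1)
site 1, node OR: O={G} ∪ R={T} → {G,T} (+1)
site 1, node CNOPRVW: CNPVW={A,C,T} ∩ OR={G,T} → {T} (+0)
site 2, node CV: C={T} ∪ V={A} → {A,T} (+1)
site 2, node CVW: CV={A,T} ∪ W={C} → {A,C,T} (+1)
site 2, node CPVW: CVW={A,C,T} ∩ P={C} → {C} (+0)
site 2, node CNPVW: CPVW={C} ∩ N={C} → {C} (+0)
site 2, node OR: O={C} ∪ R={A} → {A,C} (+1)
site 2, node CNOPRVW: CNPVW={C} ∩ OR={A,C} → {C} (+0)
site 3, node CV: C={G} ∪ V={T} → {G,T} (+1)
site 3, node CVW: CV={G,T} ∩ W={T} → {T} (+0)
site 3, node CPVW: CVW={T} ∪ P={A} → {A,T} (+1)
site 3, node CNPVW: CPVW={A,T} ∪ N={C} → {A,C,T} (+1)
site 3, node OR: O={C} ∪ R={T} → {C,T} (+1)
site 3, node CNOPRVW: CNPVW={A,C,T} ∩ OR={C,T} → {C,T} (+0)
per-site changes: [4, 4, 3, 4]; total = 15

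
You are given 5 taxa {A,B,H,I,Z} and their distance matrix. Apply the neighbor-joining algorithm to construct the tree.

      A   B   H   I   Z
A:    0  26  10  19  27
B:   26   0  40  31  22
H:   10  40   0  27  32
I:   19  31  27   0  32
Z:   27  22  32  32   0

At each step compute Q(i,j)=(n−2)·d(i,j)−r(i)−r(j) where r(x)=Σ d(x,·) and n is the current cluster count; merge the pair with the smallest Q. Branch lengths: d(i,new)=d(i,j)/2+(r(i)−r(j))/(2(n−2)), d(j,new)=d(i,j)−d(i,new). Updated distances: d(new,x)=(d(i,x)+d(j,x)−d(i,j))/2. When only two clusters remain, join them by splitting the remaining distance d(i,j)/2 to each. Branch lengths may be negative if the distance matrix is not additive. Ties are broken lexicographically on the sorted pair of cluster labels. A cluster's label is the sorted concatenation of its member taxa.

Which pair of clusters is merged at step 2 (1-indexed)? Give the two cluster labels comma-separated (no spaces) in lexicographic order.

A,H

iteration 1: select B,Z (d=22, Q=-166); attach at lengths (12, 10); label the merged cluster BZ
  updated: d(A,BZ)=31/2, d(BZ,H)=25, d(BZ,I)=41/2
iteration 2: select A,H (d=10, Q=-173/2); attach at lengths (5/8, 75/8); label the merged cluster AH
  updated: d(AH,BZ)=61/4, d(AH,I)=18
iteration 3: select AH,BZ (d=61/4, Q=-215/4); attach at lengths (51/8, 71/8); label the merged cluster ABHZ
  updated: d(ABHZ,I)=93/8
iteration 4: select ABHZ,I (d=93/8); attach at lengths (93/16, 93/16); label the merged cluster ABHIZ
final tree: (((A:5/8,H:75/8):51/8,(B:12,Z:10):71/8):93/16,I:93/16)
total length: 471/8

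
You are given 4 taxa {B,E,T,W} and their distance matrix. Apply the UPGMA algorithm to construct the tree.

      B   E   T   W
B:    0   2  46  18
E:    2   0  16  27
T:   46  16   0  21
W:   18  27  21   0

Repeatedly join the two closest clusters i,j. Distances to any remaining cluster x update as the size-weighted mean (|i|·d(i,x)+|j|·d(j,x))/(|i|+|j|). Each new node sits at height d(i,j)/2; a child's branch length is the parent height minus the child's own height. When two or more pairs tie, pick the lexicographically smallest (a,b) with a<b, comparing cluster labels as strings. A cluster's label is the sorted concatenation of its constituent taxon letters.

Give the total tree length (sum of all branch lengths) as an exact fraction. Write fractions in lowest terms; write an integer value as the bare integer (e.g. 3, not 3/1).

153/4

iteration 1: select B,E (d=2); attach at lengths (1, 1); label the merged cluster BE
  updated: d(BE,T)=31, d(BE,W)=45/2
iteration 2: select T,W (d=21); attach at lengths (21/2, 21/2); label the merged cluster TW
  updated: d(BE,TW)=107/4
iteration 3: select BE,TW (d=107/4); attach at lengths (99/8, 23/8); label the merged cluster BETW
final tree: ((B:1,E:1):99/8,(T:21/2,W:21/2):23/8)
total length: 153/4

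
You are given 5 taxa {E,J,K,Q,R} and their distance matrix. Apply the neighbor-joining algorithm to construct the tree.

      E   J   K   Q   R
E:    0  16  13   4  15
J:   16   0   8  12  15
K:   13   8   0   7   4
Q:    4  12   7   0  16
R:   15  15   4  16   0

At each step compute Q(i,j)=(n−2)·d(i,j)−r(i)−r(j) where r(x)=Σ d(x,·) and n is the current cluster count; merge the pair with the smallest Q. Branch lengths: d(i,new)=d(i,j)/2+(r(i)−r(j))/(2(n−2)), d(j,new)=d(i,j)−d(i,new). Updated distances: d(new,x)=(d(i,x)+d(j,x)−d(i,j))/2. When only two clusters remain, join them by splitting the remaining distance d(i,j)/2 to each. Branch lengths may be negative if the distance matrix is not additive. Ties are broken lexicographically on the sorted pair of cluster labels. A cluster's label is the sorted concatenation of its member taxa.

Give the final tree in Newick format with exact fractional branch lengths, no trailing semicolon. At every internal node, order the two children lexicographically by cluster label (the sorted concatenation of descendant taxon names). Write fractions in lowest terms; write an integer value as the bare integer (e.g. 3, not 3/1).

((((E:7/2,Q:1/2):45/8,J:51/8):25/8,K:-9/8):41/16,R:41/16)

1. join E+Q (d=4, Q=-75) ⇒ EQ; edges |E|=7/2, |Q|=1/2
  updated: d(EQ,J)=12, d(EQ,K)=8, d(EQ,R)=27/2
2. join EQ+J (d=12, Q=-89/2) ⇒ EJQ; edges |EQ|=45/8, |J|=51/8
  updated: d(EJQ,K)=2, d(EJQ,R)=33/4
3. join EJQ+K (d=2, Q=-57/4) ⇒ EJKQ; edges |EJQ|=25/8, |K|=-9/8
  updated: d(EJKQ,R)=41/8
4. join EJKQ+R (d=41/8) ⇒ EJKQR; edges |EJKQ|=41/16, |R|=41/16
final tree: ((((E:7/2,Q:1/2):45/8,J:51/8):25/8,K:-9/8):41/16,R:41/16)
total length: 185/8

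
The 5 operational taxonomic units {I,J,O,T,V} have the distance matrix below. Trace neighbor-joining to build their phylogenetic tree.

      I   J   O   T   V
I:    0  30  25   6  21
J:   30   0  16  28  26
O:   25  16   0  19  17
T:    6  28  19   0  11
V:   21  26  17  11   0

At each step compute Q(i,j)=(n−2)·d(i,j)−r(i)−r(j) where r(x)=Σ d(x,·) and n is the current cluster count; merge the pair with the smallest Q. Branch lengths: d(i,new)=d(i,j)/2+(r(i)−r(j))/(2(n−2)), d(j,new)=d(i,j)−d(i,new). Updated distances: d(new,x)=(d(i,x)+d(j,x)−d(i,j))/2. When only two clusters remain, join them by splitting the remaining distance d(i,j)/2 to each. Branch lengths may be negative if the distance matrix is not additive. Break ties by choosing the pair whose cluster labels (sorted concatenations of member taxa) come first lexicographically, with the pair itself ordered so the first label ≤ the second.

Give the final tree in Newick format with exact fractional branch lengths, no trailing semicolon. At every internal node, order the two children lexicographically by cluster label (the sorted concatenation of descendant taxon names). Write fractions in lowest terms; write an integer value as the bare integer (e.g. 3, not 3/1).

step 1: merge (J,O) at d=16, Q=-129; branch lengths J→71/6, O→25/6; new cluster JO
  updated: d(I,JO)=39/2, d(JO,T)=31/2, d(JO,V)=27/2
step 2: merge (I,T) at d=6, Q=-67; branch lengths I→13/2, T→-1/2; new cluster IT
  updated: d(IT,JO)=29/2, d(IT,V)=13
step 3: merge (IT,JO) at d=29/2, Q=-41; branch lengths IT→7, JO→15/2; new cluster IJOT
  updated: d(IJOT,V)=6
step 4: merge (IJOT,V) at d=6; branch lengths IJOT→3, V→3; new cluster IJOTV
final tree: (((I:13/2,T:-1/2):7,(J:71/6,O:25/6):15/2):3,V:3)
total length: 85/2

(((I:13/2,T:-1/2):7,(J:71/6,O:25/6):15/2):3,V:3)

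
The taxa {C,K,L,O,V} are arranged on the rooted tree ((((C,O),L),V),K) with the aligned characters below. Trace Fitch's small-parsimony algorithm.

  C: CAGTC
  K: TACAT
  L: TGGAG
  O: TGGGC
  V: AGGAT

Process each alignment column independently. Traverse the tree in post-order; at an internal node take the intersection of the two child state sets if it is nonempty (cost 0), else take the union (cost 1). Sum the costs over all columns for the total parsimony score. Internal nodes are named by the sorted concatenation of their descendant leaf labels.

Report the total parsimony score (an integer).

site 0, node CO: C={C} ∪ O={T} → {C,T} (+1)
site 0, node CLO: CO={C,T} ∩ L={T} → {T} (+0)
site 0, node CLOV: CLO={T} ∪ V={A} → {A,T} (+1)
site 0, node CKLOV: CLOV={A,T} ∩ K={T} → {T} (+0)
site 1, node CO: C={A} ∪ O={G} → {A,G} (+1)
site 1, node CLO: CO={A,G} ∩ L={G} → {G} (+0)
site 1, node CLOV: CLO={G} ∩ V={G} → {G} (+0)
site 1, node CKLOV: CLOV={G} ∪ K={A} → {A,G} (+1)
site 2, node CO: C={G} ∩ O={G} → {G} (+0)
site 2, node CLO: CO={G} ∩ L={G} → {G} (+0)
site 2, node CLOV: CLO={G} ∩ V={G} → {G} (+0)
site 2, node CKLOV: CLOV={G} ∪ K={C} → {C,G} (+1)
site 3, node CO: C={T} ∪ O={G} → {G,T} (+1)
site 3, node CLO: CO={G,T} ∪ L={A} → {A,G,T} (+1)
site 3, node CLOV: CLO={A,G,T} ∩ V={A} → {A} (+0)
site 3, node CKLOV: CLOV={A} ∩ K={A} → {A} (+0)
site 4, node CO: C={C} ∩ O={C} → {C} (+0)
site 4, node CLO: CO={C} ∪ L={G} → {C,G} (+1)
site 4, node CLOV: CLO={C,G} ∪ V={T} → {C,G,T} (+1)
site 4, node CKLOV: CLOV={C,G,T} ∩ K={T} → {T} (+0)
per-site changes: [2, 2, 1, 2, 2]; total = 9

9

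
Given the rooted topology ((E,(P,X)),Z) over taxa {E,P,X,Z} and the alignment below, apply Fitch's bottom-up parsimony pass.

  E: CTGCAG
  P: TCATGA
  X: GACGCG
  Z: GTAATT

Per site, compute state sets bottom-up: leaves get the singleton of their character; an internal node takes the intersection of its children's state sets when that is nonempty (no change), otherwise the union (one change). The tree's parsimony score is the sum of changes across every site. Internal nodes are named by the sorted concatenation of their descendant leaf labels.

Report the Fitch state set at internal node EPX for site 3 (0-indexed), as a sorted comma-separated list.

C,G,T

[col 0] PX: children P:{T}, X:{G} ∪→ {G,T}; cost 1
[col 0] EPX: children E:{C}, PX:{G,T} ∪→ {C,G,T}; cost 1
[col 0] EPXZ: children EPX:{C,G,T}, Z:{G} ∩→ {G}; cost 0
[col 1] PX: children P:{C}, X:{A} ∪→ {A,C}; cost 1
[col 1] EPX: children E:{T}, PX:{A,C} ∪→ {A,C,T}; cost 1
[col 1] EPXZ: children EPX:{A,C,T}, Z:{T} ∩→ {T}; cost 0
[col 2] PX: children P:{A}, X:{C} ∪→ {A,C}; cost 1
[col 2] EPX: children E:{G}, PX:{A,C} ∪→ {A,C,G}; cost 1
[col 2] EPXZ: children EPX:{A,C,G}, Z:{A} ∩→ {A}; cost 0
[col 3] PX: children P:{T}, X:{G} ∪→ {G,T}; cost 1
[col 3] EPX: children E:{C}, PX:{G,T} ∪→ {C,G,T}; cost 1
[col 3] EPXZ: children EPX:{C,G,T}, Z:{A} ∪→ {A,C,G,T}; cost 1
[col 4] PX: children P:{G}, X:{C} ∪→ {C,G}; cost 1
[col 4] EPX: children E:{A}, PX:{C,G} ∪→ {A,C,G}; cost 1
[col 4] EPXZ: children EPX:{A,C,G}, Z:{T} ∪→ {A,C,G,T}; cost 1
[col 5] PX: children P:{A}, X:{G} ∪→ {A,G}; cost 1
[col 5] EPX: children E:{G}, PX:{A,G} ∩→ {G}; cost 0
[col 5] EPXZ: children EPX:{G}, Z:{T} ∪→ {G,T}; cost 1
per-site changes: [2, 2, 2, 3, 3, 2]; total = 14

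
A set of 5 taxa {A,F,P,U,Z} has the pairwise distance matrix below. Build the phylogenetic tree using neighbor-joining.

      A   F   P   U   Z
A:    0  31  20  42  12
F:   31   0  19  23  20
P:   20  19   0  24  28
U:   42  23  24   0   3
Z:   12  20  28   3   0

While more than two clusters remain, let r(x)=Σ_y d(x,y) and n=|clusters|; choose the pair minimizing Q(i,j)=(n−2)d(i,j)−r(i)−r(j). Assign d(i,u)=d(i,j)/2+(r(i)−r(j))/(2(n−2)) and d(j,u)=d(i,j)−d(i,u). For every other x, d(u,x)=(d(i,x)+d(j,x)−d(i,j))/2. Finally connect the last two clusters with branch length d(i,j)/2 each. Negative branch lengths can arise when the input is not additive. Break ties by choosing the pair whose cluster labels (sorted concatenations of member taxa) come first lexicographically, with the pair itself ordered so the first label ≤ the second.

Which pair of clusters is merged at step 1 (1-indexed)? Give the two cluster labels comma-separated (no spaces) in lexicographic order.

U,Z

step 1: merge (U,Z) at d=3, Q=-146; branch lengths U→19/3, Z→-10/3; new cluster UZ
  updated: d(A,UZ)=51/2, d(F,UZ)=20, d(P,UZ)=49/2
step 2: merge (A,P) at d=20, Q=-100; branch lengths A→53/4, P→27/4; new cluster AP
  updated: d(AP,F)=15, d(AP,UZ)=15
step 3: merge (AP,F) at d=15, Q=-50; branch lengths AP→5, F→10; new cluster AFP
  updated: d(AFP,UZ)=10
step 4: merge (AFP,UZ) at d=10; branch lengths AFP→5, UZ→5; new cluster AFPUZ
final tree: (((A:53/4,P:27/4):5,F:10):5,(U:19/3,Z:-10/3):5)
total length: 48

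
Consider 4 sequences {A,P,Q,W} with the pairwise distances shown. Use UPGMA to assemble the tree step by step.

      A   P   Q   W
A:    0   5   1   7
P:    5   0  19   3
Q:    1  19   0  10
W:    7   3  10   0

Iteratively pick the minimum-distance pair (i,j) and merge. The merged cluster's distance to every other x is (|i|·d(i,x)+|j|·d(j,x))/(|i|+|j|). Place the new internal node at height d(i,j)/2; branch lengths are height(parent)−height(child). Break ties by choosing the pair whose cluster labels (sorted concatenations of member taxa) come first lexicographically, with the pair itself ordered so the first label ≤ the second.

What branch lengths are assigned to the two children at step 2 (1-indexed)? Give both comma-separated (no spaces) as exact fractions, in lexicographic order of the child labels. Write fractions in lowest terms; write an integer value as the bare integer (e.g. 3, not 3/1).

iteration 1: select A,Q (d=1); attach at lengths (1/2, 1/2); label the merged cluster AQ
  updated: d(AQ,P)=12, d(AQ,W)=17/2
iteration 2: select P,W (d=3); attach at lengths (3/2, 3/2); label the merged cluster PW
  updated: d(AQ,PW)=41/4
iteration 3: select AQ,PW (d=41/4); attach at lengths (37/8, 29/8); label the merged cluster APQW
final tree: ((A:1/2,Q:1/2):37/8,(P:3/2,W:3/2):29/8)
total length: 49/4

3/2,3/2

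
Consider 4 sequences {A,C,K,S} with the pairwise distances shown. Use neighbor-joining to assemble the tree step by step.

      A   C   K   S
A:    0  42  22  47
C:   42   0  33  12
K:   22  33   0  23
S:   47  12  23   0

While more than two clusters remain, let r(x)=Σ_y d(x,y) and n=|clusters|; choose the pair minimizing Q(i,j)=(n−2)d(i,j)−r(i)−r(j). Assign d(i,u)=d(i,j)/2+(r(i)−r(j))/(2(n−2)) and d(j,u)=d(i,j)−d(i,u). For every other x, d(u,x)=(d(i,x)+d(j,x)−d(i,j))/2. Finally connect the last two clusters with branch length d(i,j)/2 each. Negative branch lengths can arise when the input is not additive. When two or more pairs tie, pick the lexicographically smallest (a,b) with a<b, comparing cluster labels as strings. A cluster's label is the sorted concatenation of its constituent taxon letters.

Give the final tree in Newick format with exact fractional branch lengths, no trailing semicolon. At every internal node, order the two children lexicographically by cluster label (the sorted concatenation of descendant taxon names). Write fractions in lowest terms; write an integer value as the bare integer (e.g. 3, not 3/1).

step 1: merge (A,K) at d=22, Q=-145; branch lengths A→77/4, K→11/4; new cluster AK
  updated: d(AK,C)=53/2, d(AK,S)=24
step 2: merge (AK,C) at d=53/2, Q=-125/2; branch lengths AK→77/4, C→29/4; new cluster ACK
  updated: d(ACK,S)=19/4
step 3: merge (ACK,S) at d=19/4; branch lengths ACK→19/8, S→19/8; new cluster ACKS
final tree: (((A:77/4,K:11/4):77/4,C:29/4):19/8,S:19/8)
total length: 213/4

(((A:77/4,K:11/4):77/4,C:29/4):19/8,S:19/8)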